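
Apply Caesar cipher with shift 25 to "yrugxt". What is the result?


Caesar cipher: shift "yrugxt" by 25
  'y' (pos 24) + 25 = pos 23 = 'x'
  'r' (pos 17) + 25 = pos 16 = 'q'
  'u' (pos 20) + 25 = pos 19 = 't'
  'g' (pos 6) + 25 = pos 5 = 'f'
  'x' (pos 23) + 25 = pos 22 = 'w'
  't' (pos 19) + 25 = pos 18 = 's'
Result: xqtfws

xqtfws


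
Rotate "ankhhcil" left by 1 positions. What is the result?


Input: "ankhhcil", rotate left by 1
First 1 characters: "a"
Remaining characters: "nkhhcil"
Concatenate remaining + first: "nkhhcil" + "a" = "nkhhcila"

nkhhcila


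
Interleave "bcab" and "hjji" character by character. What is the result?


Interleaving "bcab" and "hjji":
  Position 0: 'b' from first, 'h' from second => "bh"
  Position 1: 'c' from first, 'j' from second => "cj"
  Position 2: 'a' from first, 'j' from second => "aj"
  Position 3: 'b' from first, 'i' from second => "bi"
Result: bhcjajbi

bhcjajbi


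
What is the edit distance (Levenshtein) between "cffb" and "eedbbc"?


Computing edit distance: "cffb" -> "eedbbc"
DP table:
           e    e    d    b    b    c
      0    1    2    3    4    5    6
  c   1    1    2    3    4    5    5
  f   2    2    2    3    4    5    6
  f   3    3    3    3    4    5    6
  b   4    4    4    4    3    4    5
Edit distance = dp[4][6] = 5

5


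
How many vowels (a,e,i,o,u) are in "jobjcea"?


Input: jobjcea
Checking each character:
  'j' at position 0: consonant
  'o' at position 1: vowel (running total: 1)
  'b' at position 2: consonant
  'j' at position 3: consonant
  'c' at position 4: consonant
  'e' at position 5: vowel (running total: 2)
  'a' at position 6: vowel (running total: 3)
Total vowels: 3

3


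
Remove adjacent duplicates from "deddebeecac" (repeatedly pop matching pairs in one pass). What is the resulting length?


Input: deddebeecac
Stack-based adjacent duplicate removal:
  Read 'd': push. Stack: d
  Read 'e': push. Stack: de
  Read 'd': push. Stack: ded
  Read 'd': matches stack top 'd' => pop. Stack: de
  Read 'e': matches stack top 'e' => pop. Stack: d
  Read 'b': push. Stack: db
  Read 'e': push. Stack: dbe
  Read 'e': matches stack top 'e' => pop. Stack: db
  Read 'c': push. Stack: dbc
  Read 'a': push. Stack: dbca
  Read 'c': push. Stack: dbcac
Final stack: "dbcac" (length 5)

5


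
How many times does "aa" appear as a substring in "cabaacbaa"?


Searching for "aa" in "cabaacbaa"
Scanning each position:
  Position 0: "ca" => no
  Position 1: "ab" => no
  Position 2: "ba" => no
  Position 3: "aa" => MATCH
  Position 4: "ac" => no
  Position 5: "cb" => no
  Position 6: "ba" => no
  Position 7: "aa" => MATCH
Total occurrences: 2

2


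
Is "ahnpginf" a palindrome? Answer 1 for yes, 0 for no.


Input: ahnpginf
Reversed: fnigpnha
  Compare pos 0 ('a') with pos 7 ('f'): MISMATCH
  Compare pos 1 ('h') with pos 6 ('n'): MISMATCH
  Compare pos 2 ('n') with pos 5 ('i'): MISMATCH
  Compare pos 3 ('p') with pos 4 ('g'): MISMATCH
Result: not a palindrome

0


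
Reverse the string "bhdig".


Input: bhdig
Reading characters right to left:
  Position 4: 'g'
  Position 3: 'i'
  Position 2: 'd'
  Position 1: 'h'
  Position 0: 'b'
Reversed: gidhb

gidhb


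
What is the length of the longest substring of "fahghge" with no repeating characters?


Input: "fahghge"
Sliding window (track last position of each char):
  Position 0 ('f'): window [0,0] length 1 -- new best
  Position 1 ('a'): window [0,1] length 2 -- new best
  Position 2 ('h'): window [0,2] length 3 -- new best
  Position 3 ('g'): window [0,3] length 4 -- new best
  Position 4 ('h'): repeat (last at 2), move window start to 3
  Position 4 ('h'): window [3,4] length 2
  Position 5 ('g'): repeat (last at 3), move window start to 4
  Position 5 ('g'): window [4,5] length 2
  Position 6 ('e'): window [4,6] length 3
Longest substring with no repeats: "fahg" with length 4

4


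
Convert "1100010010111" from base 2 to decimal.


Input: "1100010010111" in base 2
Positional expansion:
  Digit '1' (value 1) x 2^12 = 4096
  Digit '1' (value 1) x 2^11 = 2048
  Digit '0' (value 0) x 2^10 = 0
  Digit '0' (value 0) x 2^9 = 0
  Digit '0' (value 0) x 2^8 = 0
  Digit '1' (value 1) x 2^7 = 128
  Digit '0' (value 0) x 2^6 = 0
  Digit '0' (value 0) x 2^5 = 0
  Digit '1' (value 1) x 2^4 = 16
  Digit '0' (value 0) x 2^3 = 0
  Digit '1' (value 1) x 2^2 = 4
  Digit '1' (value 1) x 2^1 = 2
  Digit '1' (value 1) x 2^0 = 1
Sum = 6295

6295


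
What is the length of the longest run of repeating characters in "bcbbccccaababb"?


Input: "bcbbccccaababb"
Scanning for longest run:
  Position 1 ('c'): new char, reset run to 1
  Position 2 ('b'): new char, reset run to 1
  Position 3 ('b'): continues run of 'b', length=2
  Position 4 ('c'): new char, reset run to 1
  Position 5 ('c'): continues run of 'c', length=2
  Position 6 ('c'): continues run of 'c', length=3
  Position 7 ('c'): continues run of 'c', length=4
  Position 8 ('a'): new char, reset run to 1
  Position 9 ('a'): continues run of 'a', length=2
  Position 10 ('b'): new char, reset run to 1
  Position 11 ('a'): new char, reset run to 1
  Position 12 ('b'): new char, reset run to 1
  Position 13 ('b'): continues run of 'b', length=2
Longest run: 'c' with length 4

4


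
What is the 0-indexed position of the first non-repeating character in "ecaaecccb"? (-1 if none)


Input: ecaaecccb
Character frequencies:
  'a': 2
  'b': 1
  'c': 4
  'e': 2
Scanning left to right for freq == 1:
  Position 0 ('e'): freq=2, skip
  Position 1 ('c'): freq=4, skip
  Position 2 ('a'): freq=2, skip
  Position 3 ('a'): freq=2, skip
  Position 4 ('e'): freq=2, skip
  Position 5 ('c'): freq=4, skip
  Position 6 ('c'): freq=4, skip
  Position 7 ('c'): freq=4, skip
  Position 8 ('b'): unique! => answer = 8

8


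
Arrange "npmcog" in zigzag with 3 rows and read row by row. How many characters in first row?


Zigzag "npmcog" into 3 rows:
Placing characters:
  'n' => row 0
  'p' => row 1
  'm' => row 2
  'c' => row 1
  'o' => row 0
  'g' => row 1
Rows:
  Row 0: "no"
  Row 1: "pcg"
  Row 2: "m"
First row length: 2

2


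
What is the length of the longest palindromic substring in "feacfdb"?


Input: "feacfdb"
Checking substrings for palindromes:
  No multi-char palindromic substrings found
Longest palindromic substring: "f" with length 1

1


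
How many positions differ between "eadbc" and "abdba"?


Comparing "eadbc" and "abdba" position by position:
  Position 0: 'e' vs 'a' => DIFFER
  Position 1: 'a' vs 'b' => DIFFER
  Position 2: 'd' vs 'd' => same
  Position 3: 'b' vs 'b' => same
  Position 4: 'c' vs 'a' => DIFFER
Positions that differ: 3

3


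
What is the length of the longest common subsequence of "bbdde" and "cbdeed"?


LCS of "bbdde" and "cbdeed"
DP table:
           c    b    d    e    e    d
      0    0    0    0    0    0    0
  b   0    0    1    1    1    1    1
  b   0    0    1    1    1    1    1
  d   0    0    1    2    2    2    2
  d   0    0    1    2    2    2    3
  e   0    0    1    2    3    3    3
LCS length = dp[5][6] = 3

3


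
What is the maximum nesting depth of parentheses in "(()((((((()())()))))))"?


Input: "(()((((((()())()))))))"
Tracking depth:
  Position 0 '(': depth becomes 1
  Position 1 '(': depth becomes 2
  Position 2 ')': depth becomes 1
  Position 3 '(': depth becomes 2
  Position 4 '(': depth becomes 3
  Position 5 '(': depth becomes 4
  Position 6 '(': depth becomes 5
  Position 7 '(': depth becomes 6
  Position 8 '(': depth becomes 7
  Position 9 '(': depth becomes 8
  Position 10 ')': depth becomes 7
  Position 11 '(': depth becomes 8
  Position 12 ')': depth becomes 7
  Position 13 ')': depth becomes 6
  Position 14 '(': depth becomes 7
  Position 15 ')': depth becomes 6
  Position 16 ')': depth becomes 5
  Position 17 ')': depth becomes 4
  Position 18 ')': depth becomes 3
  Position 19 ')': depth becomes 2
  Position 20 ')': depth becomes 1
  Position 21 ')': depth becomes 0
Maximum depth reached: 8

8


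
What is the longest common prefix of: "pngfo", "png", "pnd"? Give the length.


Words: pngfo, png, pnd
  Position 0: all 'p' => match
  Position 1: all 'n' => match
  Position 2: ('g', 'g', 'd') => mismatch, stop
LCP = "pn" (length 2)

2


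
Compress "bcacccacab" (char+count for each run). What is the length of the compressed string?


Input: bcacccacab
Runs:
  'b' x 1 => "b1"
  'c' x 1 => "c1"
  'a' x 1 => "a1"
  'c' x 3 => "c3"
  'a' x 1 => "a1"
  'c' x 1 => "c1"
  'a' x 1 => "a1"
  'b' x 1 => "b1"
Compressed: "b1c1a1c3a1c1a1b1"
Compressed length: 16

16


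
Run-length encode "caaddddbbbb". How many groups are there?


Input: caaddddbbbb
Scanning for consecutive runs:
  Group 1: 'c' x 1 (positions 0-0)
  Group 2: 'a' x 2 (positions 1-2)
  Group 3: 'd' x 4 (positions 3-6)
  Group 4: 'b' x 4 (positions 7-10)
Total groups: 4

4


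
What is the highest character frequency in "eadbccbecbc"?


Input: eadbccbecbc
Character counts:
  'a': 1
  'b': 3
  'c': 4
  'd': 1
  'e': 2
Maximum frequency: 4

4


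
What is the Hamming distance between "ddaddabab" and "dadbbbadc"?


Comparing "ddaddabab" and "dadbbbadc" position by position:
  Position 0: 'd' vs 'd' => same
  Position 1: 'd' vs 'a' => differ
  Position 2: 'a' vs 'd' => differ
  Position 3: 'd' vs 'b' => differ
  Position 4: 'd' vs 'b' => differ
  Position 5: 'a' vs 'b' => differ
  Position 6: 'b' vs 'a' => differ
  Position 7: 'a' vs 'd' => differ
  Position 8: 'b' vs 'c' => differ
Total differences (Hamming distance): 8

8


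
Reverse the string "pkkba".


Input: pkkba
Reading characters right to left:
  Position 4: 'a'
  Position 3: 'b'
  Position 2: 'k'
  Position 1: 'k'
  Position 0: 'p'
Reversed: abkkp

abkkp


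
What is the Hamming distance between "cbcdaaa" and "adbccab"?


Comparing "cbcdaaa" and "adbccab" position by position:
  Position 0: 'c' vs 'a' => differ
  Position 1: 'b' vs 'd' => differ
  Position 2: 'c' vs 'b' => differ
  Position 3: 'd' vs 'c' => differ
  Position 4: 'a' vs 'c' => differ
  Position 5: 'a' vs 'a' => same
  Position 6: 'a' vs 'b' => differ
Total differences (Hamming distance): 6

6


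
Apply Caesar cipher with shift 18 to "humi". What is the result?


Caesar cipher: shift "humi" by 18
  'h' (pos 7) + 18 = pos 25 = 'z'
  'u' (pos 20) + 18 = pos 12 = 'm'
  'm' (pos 12) + 18 = pos 4 = 'e'
  'i' (pos 8) + 18 = pos 0 = 'a'
Result: zmea

zmea


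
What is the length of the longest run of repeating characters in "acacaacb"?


Input: "acacaacb"
Scanning for longest run:
  Position 1 ('c'): new char, reset run to 1
  Position 2 ('a'): new char, reset run to 1
  Position 3 ('c'): new char, reset run to 1
  Position 4 ('a'): new char, reset run to 1
  Position 5 ('a'): continues run of 'a', length=2
  Position 6 ('c'): new char, reset run to 1
  Position 7 ('b'): new char, reset run to 1
Longest run: 'a' with length 2

2


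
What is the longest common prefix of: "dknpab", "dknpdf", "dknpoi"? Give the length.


Words: dknpab, dknpdf, dknpoi
  Position 0: all 'd' => match
  Position 1: all 'k' => match
  Position 2: all 'n' => match
  Position 3: all 'p' => match
  Position 4: ('a', 'd', 'o') => mismatch, stop
LCP = "dknp" (length 4)

4


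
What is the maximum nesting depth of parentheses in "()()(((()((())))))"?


Input: "()()(((()((())))))"
Tracking depth:
  Position 0 '(': depth becomes 1
  Position 1 ')': depth becomes 0
  Position 2 '(': depth becomes 1
  Position 3 ')': depth becomes 0
  Position 4 '(': depth becomes 1
  Position 5 '(': depth becomes 2
  Position 6 '(': depth becomes 3
  Position 7 '(': depth becomes 4
  Position 8 ')': depth becomes 3
  Position 9 '(': depth becomes 4
  Position 10 '(': depth becomes 5
  Position 11 '(': depth becomes 6
  Position 12 ')': depth becomes 5
  Position 13 ')': depth becomes 4
  Position 14 ')': depth becomes 3
  Position 15 ')': depth becomes 2
  Position 16 ')': depth becomes 1
  Position 17 ')': depth becomes 0
Maximum depth reached: 6

6


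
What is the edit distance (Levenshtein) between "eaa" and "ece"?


Computing edit distance: "eaa" -> "ece"
DP table:
           e    c    e
      0    1    2    3
  e   1    0    1    2
  a   2    1    1    2
  a   3    2    2    2
Edit distance = dp[3][3] = 2

2


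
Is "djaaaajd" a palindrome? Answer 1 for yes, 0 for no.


Input: djaaaajd
Reversed: djaaaajd
  Compare pos 0 ('d') with pos 7 ('d'): match
  Compare pos 1 ('j') with pos 6 ('j'): match
  Compare pos 2 ('a') with pos 5 ('a'): match
  Compare pos 3 ('a') with pos 4 ('a'): match
Result: palindrome

1


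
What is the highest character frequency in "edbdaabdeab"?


Input: edbdaabdeab
Character counts:
  'a': 3
  'b': 3
  'd': 3
  'e': 2
Maximum frequency: 3

3


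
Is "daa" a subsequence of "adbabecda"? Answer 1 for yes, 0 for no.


Check if "daa" is a subsequence of "adbabecda"
Greedy scan:
  Position 0 ('a'): no match needed
  Position 1 ('d'): matches sub[0] = 'd'
  Position 2 ('b'): no match needed
  Position 3 ('a'): matches sub[1] = 'a'
  Position 4 ('b'): no match needed
  Position 5 ('e'): no match needed
  Position 6 ('c'): no match needed
  Position 7 ('d'): no match needed
  Position 8 ('a'): matches sub[2] = 'a'
All 3 characters matched => is a subsequence

1


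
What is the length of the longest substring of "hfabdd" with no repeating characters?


Input: "hfabdd"
Sliding window (track last position of each char):
  Position 0 ('h'): window [0,0] length 1 -- new best
  Position 1 ('f'): window [0,1] length 2 -- new best
  Position 2 ('a'): window [0,2] length 3 -- new best
  Position 3 ('b'): window [0,3] length 4 -- new best
  Position 4 ('d'): window [0,4] length 5 -- new best
  Position 5 ('d'): repeat (last at 4), move window start to 5
  Position 5 ('d'): window [5,5] length 1
Longest substring with no repeats: "hfabd" with length 5

5


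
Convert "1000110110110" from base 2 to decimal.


Input: "1000110110110" in base 2
Positional expansion:
  Digit '1' (value 1) x 2^12 = 4096
  Digit '0' (value 0) x 2^11 = 0
  Digit '0' (value 0) x 2^10 = 0
  Digit '0' (value 0) x 2^9 = 0
  Digit '1' (value 1) x 2^8 = 256
  Digit '1' (value 1) x 2^7 = 128
  Digit '0' (value 0) x 2^6 = 0
  Digit '1' (value 1) x 2^5 = 32
  Digit '1' (value 1) x 2^4 = 16
  Digit '0' (value 0) x 2^3 = 0
  Digit '1' (value 1) x 2^2 = 4
  Digit '1' (value 1) x 2^1 = 2
  Digit '0' (value 0) x 2^0 = 0
Sum = 4534

4534


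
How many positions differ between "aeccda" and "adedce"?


Comparing "aeccda" and "adedce" position by position:
  Position 0: 'a' vs 'a' => same
  Position 1: 'e' vs 'd' => DIFFER
  Position 2: 'c' vs 'e' => DIFFER
  Position 3: 'c' vs 'd' => DIFFER
  Position 4: 'd' vs 'c' => DIFFER
  Position 5: 'a' vs 'e' => DIFFER
Positions that differ: 5

5


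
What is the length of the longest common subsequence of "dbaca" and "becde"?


LCS of "dbaca" and "becde"
DP table:
           b    e    c    d    e
      0    0    0    0    0    0
  d   0    0    0    0    1    1
  b   0    1    1    1    1    1
  a   0    1    1    1    1    1
  c   0    1    1    2    2    2
  a   0    1    1    2    2    2
LCS length = dp[5][5] = 2

2


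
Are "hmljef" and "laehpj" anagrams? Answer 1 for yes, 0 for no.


Strings: "hmljef", "laehpj"
Sorted first:  efhjlm
Sorted second: aehjlp
Differ at position 0: 'e' vs 'a' => not anagrams

0


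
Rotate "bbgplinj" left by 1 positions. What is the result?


Input: "bbgplinj", rotate left by 1
First 1 characters: "b"
Remaining characters: "bgplinj"
Concatenate remaining + first: "bgplinj" + "b" = "bgplinjb"

bgplinjb


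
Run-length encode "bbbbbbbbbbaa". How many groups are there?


Input: bbbbbbbbbbaa
Scanning for consecutive runs:
  Group 1: 'b' x 10 (positions 0-9)
  Group 2: 'a' x 2 (positions 10-11)
Total groups: 2

2


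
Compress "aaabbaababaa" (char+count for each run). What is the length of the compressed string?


Input: aaabbaababaa
Runs:
  'a' x 3 => "a3"
  'b' x 2 => "b2"
  'a' x 2 => "a2"
  'b' x 1 => "b1"
  'a' x 1 => "a1"
  'b' x 1 => "b1"
  'a' x 2 => "a2"
Compressed: "a3b2a2b1a1b1a2"
Compressed length: 14

14


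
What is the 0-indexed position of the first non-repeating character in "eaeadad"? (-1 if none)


Input: eaeadad
Character frequencies:
  'a': 3
  'd': 2
  'e': 2
Scanning left to right for freq == 1:
  Position 0 ('e'): freq=2, skip
  Position 1 ('a'): freq=3, skip
  Position 2 ('e'): freq=2, skip
  Position 3 ('a'): freq=3, skip
  Position 4 ('d'): freq=2, skip
  Position 5 ('a'): freq=3, skip
  Position 6 ('d'): freq=2, skip
  No unique character found => answer = -1

-1


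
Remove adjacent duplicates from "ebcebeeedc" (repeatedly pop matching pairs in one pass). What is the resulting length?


Input: ebcebeeedc
Stack-based adjacent duplicate removal:
  Read 'e': push. Stack: e
  Read 'b': push. Stack: eb
  Read 'c': push. Stack: ebc
  Read 'e': push. Stack: ebce
  Read 'b': push. Stack: ebceb
  Read 'e': push. Stack: ebcebe
  Read 'e': matches stack top 'e' => pop. Stack: ebceb
  Read 'e': push. Stack: ebcebe
  Read 'd': push. Stack: ebcebed
  Read 'c': push. Stack: ebcebedc
Final stack: "ebcebedc" (length 8)

8


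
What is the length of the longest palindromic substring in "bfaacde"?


Input: "bfaacde"
Checking substrings for palindromes:
  [2:4] "aa" (len 2) => palindrome
Longest palindromic substring: "aa" with length 2

2


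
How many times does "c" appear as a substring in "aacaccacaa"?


Searching for "c" in "aacaccacaa"
Scanning each position:
  Position 0: "a" => no
  Position 1: "a" => no
  Position 2: "c" => MATCH
  Position 3: "a" => no
  Position 4: "c" => MATCH
  Position 5: "c" => MATCH
  Position 6: "a" => no
  Position 7: "c" => MATCH
  Position 8: "a" => no
  Position 9: "a" => no
Total occurrences: 4

4


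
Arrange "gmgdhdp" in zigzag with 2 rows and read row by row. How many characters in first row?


Zigzag "gmgdhdp" into 2 rows:
Placing characters:
  'g' => row 0
  'm' => row 1
  'g' => row 0
  'd' => row 1
  'h' => row 0
  'd' => row 1
  'p' => row 0
Rows:
  Row 0: "gghp"
  Row 1: "mdd"
First row length: 4

4


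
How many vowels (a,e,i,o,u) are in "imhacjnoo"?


Input: imhacjnoo
Checking each character:
  'i' at position 0: vowel (running total: 1)
  'm' at position 1: consonant
  'h' at position 2: consonant
  'a' at position 3: vowel (running total: 2)
  'c' at position 4: consonant
  'j' at position 5: consonant
  'n' at position 6: consonant
  'o' at position 7: vowel (running total: 3)
  'o' at position 8: vowel (running total: 4)
Total vowels: 4

4


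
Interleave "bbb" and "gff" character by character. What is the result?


Interleaving "bbb" and "gff":
  Position 0: 'b' from first, 'g' from second => "bg"
  Position 1: 'b' from first, 'f' from second => "bf"
  Position 2: 'b' from first, 'f' from second => "bf"
Result: bgbfbf

bgbfbf


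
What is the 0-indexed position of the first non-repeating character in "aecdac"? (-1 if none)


Input: aecdac
Character frequencies:
  'a': 2
  'c': 2
  'd': 1
  'e': 1
Scanning left to right for freq == 1:
  Position 0 ('a'): freq=2, skip
  Position 1 ('e'): unique! => answer = 1

1


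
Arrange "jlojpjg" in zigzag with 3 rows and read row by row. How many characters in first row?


Zigzag "jlojpjg" into 3 rows:
Placing characters:
  'j' => row 0
  'l' => row 1
  'o' => row 2
  'j' => row 1
  'p' => row 0
  'j' => row 1
  'g' => row 2
Rows:
  Row 0: "jp"
  Row 1: "ljj"
  Row 2: "og"
First row length: 2

2


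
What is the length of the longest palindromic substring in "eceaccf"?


Input: "eceaccf"
Checking substrings for palindromes:
  [0:3] "ece" (len 3) => palindrome
  [4:6] "cc" (len 2) => palindrome
Longest palindromic substring: "ece" with length 3

3


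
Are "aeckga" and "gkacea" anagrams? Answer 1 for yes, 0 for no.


Strings: "aeckga", "gkacea"
Sorted first:  aacegk
Sorted second: aacegk
Sorted forms match => anagrams

1


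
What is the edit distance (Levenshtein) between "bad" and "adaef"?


Computing edit distance: "bad" -> "adaef"
DP table:
           a    d    a    e    f
      0    1    2    3    4    5
  b   1    1    2    3    4    5
  a   2    1    2    2    3    4
  d   3    2    1    2    3    4
Edit distance = dp[3][5] = 4

4


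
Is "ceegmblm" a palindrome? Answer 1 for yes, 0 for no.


Input: ceegmblm
Reversed: mlbmgeec
  Compare pos 0 ('c') with pos 7 ('m'): MISMATCH
  Compare pos 1 ('e') with pos 6 ('l'): MISMATCH
  Compare pos 2 ('e') with pos 5 ('b'): MISMATCH
  Compare pos 3 ('g') with pos 4 ('m'): MISMATCH
Result: not a palindrome

0


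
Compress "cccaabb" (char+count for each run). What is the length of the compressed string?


Input: cccaabb
Runs:
  'c' x 3 => "c3"
  'a' x 2 => "a2"
  'b' x 2 => "b2"
Compressed: "c3a2b2"
Compressed length: 6

6


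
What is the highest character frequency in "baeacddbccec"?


Input: baeacddbccec
Character counts:
  'a': 2
  'b': 2
  'c': 4
  'd': 2
  'e': 2
Maximum frequency: 4

4


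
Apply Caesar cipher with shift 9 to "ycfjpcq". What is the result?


Caesar cipher: shift "ycfjpcq" by 9
  'y' (pos 24) + 9 = pos 7 = 'h'
  'c' (pos 2) + 9 = pos 11 = 'l'
  'f' (pos 5) + 9 = pos 14 = 'o'
  'j' (pos 9) + 9 = pos 18 = 's'
  'p' (pos 15) + 9 = pos 24 = 'y'
  'c' (pos 2) + 9 = pos 11 = 'l'
  'q' (pos 16) + 9 = pos 25 = 'z'
Result: hlosylz

hlosylz


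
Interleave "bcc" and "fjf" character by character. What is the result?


Interleaving "bcc" and "fjf":
  Position 0: 'b' from first, 'f' from second => "bf"
  Position 1: 'c' from first, 'j' from second => "cj"
  Position 2: 'c' from first, 'f' from second => "cf"
Result: bfcjcf

bfcjcf


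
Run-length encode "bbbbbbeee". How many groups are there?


Input: bbbbbbeee
Scanning for consecutive runs:
  Group 1: 'b' x 6 (positions 0-5)
  Group 2: 'e' x 3 (positions 6-8)
Total groups: 2

2


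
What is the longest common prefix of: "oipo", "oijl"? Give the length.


Words: oipo, oijl
  Position 0: all 'o' => match
  Position 1: all 'i' => match
  Position 2: ('p', 'j') => mismatch, stop
LCP = "oi" (length 2)

2


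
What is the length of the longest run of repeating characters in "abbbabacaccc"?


Input: "abbbabacaccc"
Scanning for longest run:
  Position 1 ('b'): new char, reset run to 1
  Position 2 ('b'): continues run of 'b', length=2
  Position 3 ('b'): continues run of 'b', length=3
  Position 4 ('a'): new char, reset run to 1
  Position 5 ('b'): new char, reset run to 1
  Position 6 ('a'): new char, reset run to 1
  Position 7 ('c'): new char, reset run to 1
  Position 8 ('a'): new char, reset run to 1
  Position 9 ('c'): new char, reset run to 1
  Position 10 ('c'): continues run of 'c', length=2
  Position 11 ('c'): continues run of 'c', length=3
Longest run: 'b' with length 3

3


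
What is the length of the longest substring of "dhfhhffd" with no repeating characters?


Input: "dhfhhffd"
Sliding window (track last position of each char):
  Position 0 ('d'): window [0,0] length 1 -- new best
  Position 1 ('h'): window [0,1] length 2 -- new best
  Position 2 ('f'): window [0,2] length 3 -- new best
  Position 3 ('h'): repeat (last at 1), move window start to 2
  Position 3 ('h'): window [2,3] length 2
  Position 4 ('h'): repeat (last at 3), move window start to 4
  Position 4 ('h'): window [4,4] length 1
  Position 5 ('f'): window [4,5] length 2
  Position 6 ('f'): repeat (last at 5), move window start to 6
  Position 6 ('f'): window [6,6] length 1
  Position 7 ('d'): window [6,7] length 2
Longest substring with no repeats: "dhf" with length 3

3


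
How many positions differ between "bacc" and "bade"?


Comparing "bacc" and "bade" position by position:
  Position 0: 'b' vs 'b' => same
  Position 1: 'a' vs 'a' => same
  Position 2: 'c' vs 'd' => DIFFER
  Position 3: 'c' vs 'e' => DIFFER
Positions that differ: 2

2


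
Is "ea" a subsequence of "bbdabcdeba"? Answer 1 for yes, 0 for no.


Check if "ea" is a subsequence of "bbdabcdeba"
Greedy scan:
  Position 0 ('b'): no match needed
  Position 1 ('b'): no match needed
  Position 2 ('d'): no match needed
  Position 3 ('a'): no match needed
  Position 4 ('b'): no match needed
  Position 5 ('c'): no match needed
  Position 6 ('d'): no match needed
  Position 7 ('e'): matches sub[0] = 'e'
  Position 8 ('b'): no match needed
  Position 9 ('a'): matches sub[1] = 'a'
All 2 characters matched => is a subsequence

1


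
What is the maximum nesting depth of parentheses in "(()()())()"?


Input: "(()()())()"
Tracking depth:
  Position 0 '(': depth becomes 1
  Position 1 '(': depth becomes 2
  Position 2 ')': depth becomes 1
  Position 3 '(': depth becomes 2
  Position 4 ')': depth becomes 1
  Position 5 '(': depth becomes 2
  Position 6 ')': depth becomes 1
  Position 7 ')': depth becomes 0
  Position 8 '(': depth becomes 1
  Position 9 ')': depth becomes 0
Maximum depth reached: 2

2


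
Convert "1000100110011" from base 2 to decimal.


Input: "1000100110011" in base 2
Positional expansion:
  Digit '1' (value 1) x 2^12 = 4096
  Digit '0' (value 0) x 2^11 = 0
  Digit '0' (value 0) x 2^10 = 0
  Digit '0' (value 0) x 2^9 = 0
  Digit '1' (value 1) x 2^8 = 256
  Digit '0' (value 0) x 2^7 = 0
  Digit '0' (value 0) x 2^6 = 0
  Digit '1' (value 1) x 2^5 = 32
  Digit '1' (value 1) x 2^4 = 16
  Digit '0' (value 0) x 2^3 = 0
  Digit '0' (value 0) x 2^2 = 0
  Digit '1' (value 1) x 2^1 = 2
  Digit '1' (value 1) x 2^0 = 1
Sum = 4403

4403


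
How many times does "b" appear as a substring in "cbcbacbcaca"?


Searching for "b" in "cbcbacbcaca"
Scanning each position:
  Position 0: "c" => no
  Position 1: "b" => MATCH
  Position 2: "c" => no
  Position 3: "b" => MATCH
  Position 4: "a" => no
  Position 5: "c" => no
  Position 6: "b" => MATCH
  Position 7: "c" => no
  Position 8: "a" => no
  Position 9: "c" => no
  Position 10: "a" => no
Total occurrences: 3

3


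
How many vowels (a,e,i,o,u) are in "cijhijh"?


Input: cijhijh
Checking each character:
  'c' at position 0: consonant
  'i' at position 1: vowel (running total: 1)
  'j' at position 2: consonant
  'h' at position 3: consonant
  'i' at position 4: vowel (running total: 2)
  'j' at position 5: consonant
  'h' at position 6: consonant
Total vowels: 2

2


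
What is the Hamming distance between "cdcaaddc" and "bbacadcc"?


Comparing "cdcaaddc" and "bbacadcc" position by position:
  Position 0: 'c' vs 'b' => differ
  Position 1: 'd' vs 'b' => differ
  Position 2: 'c' vs 'a' => differ
  Position 3: 'a' vs 'c' => differ
  Position 4: 'a' vs 'a' => same
  Position 5: 'd' vs 'd' => same
  Position 6: 'd' vs 'c' => differ
  Position 7: 'c' vs 'c' => same
Total differences (Hamming distance): 5

5


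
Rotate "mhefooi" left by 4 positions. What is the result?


Input: "mhefooi", rotate left by 4
First 4 characters: "mhef"
Remaining characters: "ooi"
Concatenate remaining + first: "ooi" + "mhef" = "ooimhef"

ooimhef


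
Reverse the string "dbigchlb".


Input: dbigchlb
Reading characters right to left:
  Position 7: 'b'
  Position 6: 'l'
  Position 5: 'h'
  Position 4: 'c'
  Position 3: 'g'
  Position 2: 'i'
  Position 1: 'b'
  Position 0: 'd'
Reversed: blhcgibd

blhcgibd


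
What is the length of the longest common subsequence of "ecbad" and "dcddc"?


LCS of "ecbad" and "dcddc"
DP table:
           d    c    d    d    c
      0    0    0    0    0    0
  e   0    0    0    0    0    0
  c   0    0    1    1    1    1
  b   0    0    1    1    1    1
  a   0    0    1    1    1    1
  d   0    1    1    2    2    2
LCS length = dp[5][5] = 2

2


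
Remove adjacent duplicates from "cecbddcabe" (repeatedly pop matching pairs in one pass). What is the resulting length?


Input: cecbddcabe
Stack-based adjacent duplicate removal:
  Read 'c': push. Stack: c
  Read 'e': push. Stack: ce
  Read 'c': push. Stack: cec
  Read 'b': push. Stack: cecb
  Read 'd': push. Stack: cecbd
  Read 'd': matches stack top 'd' => pop. Stack: cecb
  Read 'c': push. Stack: cecbc
  Read 'a': push. Stack: cecbca
  Read 'b': push. Stack: cecbcab
  Read 'e': push. Stack: cecbcabe
Final stack: "cecbcabe" (length 8)

8


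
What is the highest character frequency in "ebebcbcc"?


Input: ebebcbcc
Character counts:
  'b': 3
  'c': 3
  'e': 2
Maximum frequency: 3

3


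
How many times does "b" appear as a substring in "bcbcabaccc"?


Searching for "b" in "bcbcabaccc"
Scanning each position:
  Position 0: "b" => MATCH
  Position 1: "c" => no
  Position 2: "b" => MATCH
  Position 3: "c" => no
  Position 4: "a" => no
  Position 5: "b" => MATCH
  Position 6: "a" => no
  Position 7: "c" => no
  Position 8: "c" => no
  Position 9: "c" => no
Total occurrences: 3

3


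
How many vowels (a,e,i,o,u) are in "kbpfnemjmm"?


Input: kbpfnemjmm
Checking each character:
  'k' at position 0: consonant
  'b' at position 1: consonant
  'p' at position 2: consonant
  'f' at position 3: consonant
  'n' at position 4: consonant
  'e' at position 5: vowel (running total: 1)
  'm' at position 6: consonant
  'j' at position 7: consonant
  'm' at position 8: consonant
  'm' at position 9: consonant
Total vowels: 1

1


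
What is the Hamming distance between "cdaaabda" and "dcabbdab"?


Comparing "cdaaabda" and "dcabbdab" position by position:
  Position 0: 'c' vs 'd' => differ
  Position 1: 'd' vs 'c' => differ
  Position 2: 'a' vs 'a' => same
  Position 3: 'a' vs 'b' => differ
  Position 4: 'a' vs 'b' => differ
  Position 5: 'b' vs 'd' => differ
  Position 6: 'd' vs 'a' => differ
  Position 7: 'a' vs 'b' => differ
Total differences (Hamming distance): 7

7


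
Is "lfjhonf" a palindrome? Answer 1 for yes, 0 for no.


Input: lfjhonf
Reversed: fnohjfl
  Compare pos 0 ('l') with pos 6 ('f'): MISMATCH
  Compare pos 1 ('f') with pos 5 ('n'): MISMATCH
  Compare pos 2 ('j') with pos 4 ('o'): MISMATCH
Result: not a palindrome

0


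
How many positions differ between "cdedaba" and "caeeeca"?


Comparing "cdedaba" and "caeeeca" position by position:
  Position 0: 'c' vs 'c' => same
  Position 1: 'd' vs 'a' => DIFFER
  Position 2: 'e' vs 'e' => same
  Position 3: 'd' vs 'e' => DIFFER
  Position 4: 'a' vs 'e' => DIFFER
  Position 5: 'b' vs 'c' => DIFFER
  Position 6: 'a' vs 'a' => same
Positions that differ: 4

4


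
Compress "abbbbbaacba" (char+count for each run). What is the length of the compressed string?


Input: abbbbbaacba
Runs:
  'a' x 1 => "a1"
  'b' x 5 => "b5"
  'a' x 2 => "a2"
  'c' x 1 => "c1"
  'b' x 1 => "b1"
  'a' x 1 => "a1"
Compressed: "a1b5a2c1b1a1"
Compressed length: 12

12


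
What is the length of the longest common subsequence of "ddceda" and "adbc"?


LCS of "ddceda" and "adbc"
DP table:
           a    d    b    c
      0    0    0    0    0
  d   0    0    1    1    1
  d   0    0    1    1    1
  c   0    0    1    1    2
  e   0    0    1    1    2
  d   0    0    1    1    2
  a   0    1    1    1    2
LCS length = dp[6][4] = 2

2


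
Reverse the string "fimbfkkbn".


Input: fimbfkkbn
Reading characters right to left:
  Position 8: 'n'
  Position 7: 'b'
  Position 6: 'k'
  Position 5: 'k'
  Position 4: 'f'
  Position 3: 'b'
  Position 2: 'm'
  Position 1: 'i'
  Position 0: 'f'
Reversed: nbkkfbmif

nbkkfbmif


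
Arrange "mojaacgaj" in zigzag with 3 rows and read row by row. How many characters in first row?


Zigzag "mojaacgaj" into 3 rows:
Placing characters:
  'm' => row 0
  'o' => row 1
  'j' => row 2
  'a' => row 1
  'a' => row 0
  'c' => row 1
  'g' => row 2
  'a' => row 1
  'j' => row 0
Rows:
  Row 0: "maj"
  Row 1: "oaca"
  Row 2: "jg"
First row length: 3

3


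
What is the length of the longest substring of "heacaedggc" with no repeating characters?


Input: "heacaedggc"
Sliding window (track last position of each char):
  Position 0 ('h'): window [0,0] length 1 -- new best
  Position 1 ('e'): window [0,1] length 2 -- new best
  Position 2 ('a'): window [0,2] length 3 -- new best
  Position 3 ('c'): window [0,3] length 4 -- new best
  Position 4 ('a'): repeat (last at 2), move window start to 3
  Position 4 ('a'): window [3,4] length 2
  Position 5 ('e'): window [3,5] length 3
  Position 6 ('d'): window [3,6] length 4
  Position 7 ('g'): window [3,7] length 5 -- new best
  Position 8 ('g'): repeat (last at 7), move window start to 8
  Position 8 ('g'): window [8,8] length 1
  Position 9 ('c'): window [8,9] length 2
Longest substring with no repeats: "caedg" with length 5

5


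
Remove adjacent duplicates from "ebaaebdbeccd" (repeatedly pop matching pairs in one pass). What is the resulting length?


Input: ebaaebdbeccd
Stack-based adjacent duplicate removal:
  Read 'e': push. Stack: e
  Read 'b': push. Stack: eb
  Read 'a': push. Stack: eba
  Read 'a': matches stack top 'a' => pop. Stack: eb
  Read 'e': push. Stack: ebe
  Read 'b': push. Stack: ebeb
  Read 'd': push. Stack: ebebd
  Read 'b': push. Stack: ebebdb
  Read 'e': push. Stack: ebebdbe
  Read 'c': push. Stack: ebebdbec
  Read 'c': matches stack top 'c' => pop. Stack: ebebdbe
  Read 'd': push. Stack: ebebdbed
Final stack: "ebebdbed" (length 8)

8


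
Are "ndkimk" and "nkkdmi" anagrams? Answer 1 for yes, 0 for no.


Strings: "ndkimk", "nkkdmi"
Sorted first:  dikkmn
Sorted second: dikkmn
Sorted forms match => anagrams

1


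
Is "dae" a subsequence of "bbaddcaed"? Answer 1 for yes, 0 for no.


Check if "dae" is a subsequence of "bbaddcaed"
Greedy scan:
  Position 0 ('b'): no match needed
  Position 1 ('b'): no match needed
  Position 2 ('a'): no match needed
  Position 3 ('d'): matches sub[0] = 'd'
  Position 4 ('d'): no match needed
  Position 5 ('c'): no match needed
  Position 6 ('a'): matches sub[1] = 'a'
  Position 7 ('e'): matches sub[2] = 'e'
  Position 8 ('d'): no match needed
All 3 characters matched => is a subsequence

1


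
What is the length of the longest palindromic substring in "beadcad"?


Input: "beadcad"
Checking substrings for palindromes:
  No multi-char palindromic substrings found
Longest palindromic substring: "b" with length 1

1


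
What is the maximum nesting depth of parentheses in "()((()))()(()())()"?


Input: "()((()))()(()())()"
Tracking depth:
  Position 0 '(': depth becomes 1
  Position 1 ')': depth becomes 0
  Position 2 '(': depth becomes 1
  Position 3 '(': depth becomes 2
  Position 4 '(': depth becomes 3
  Position 5 ')': depth becomes 2
  Position 6 ')': depth becomes 1
  Position 7 ')': depth becomes 0
  Position 8 '(': depth becomes 1
  Position 9 ')': depth becomes 0
  Position 10 '(': depth becomes 1
  Position 11 '(': depth becomes 2
  Position 12 ')': depth becomes 1
  Position 13 '(': depth becomes 2
  Position 14 ')': depth becomes 1
  Position 15 ')': depth becomes 0
  Position 16 '(': depth becomes 1
  Position 17 ')': depth becomes 0
Maximum depth reached: 3

3


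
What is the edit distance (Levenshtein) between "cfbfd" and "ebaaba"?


Computing edit distance: "cfbfd" -> "ebaaba"
DP table:
           e    b    a    a    b    a
      0    1    2    3    4    5    6
  c   1    1    2    3    4    5    6
  f   2    2    2    3    4    5    6
  b   3    3    2    3    4    4    5
  f   4    4    3    3    4    5    5
  d   5    5    4    4    4    5    6
Edit distance = dp[5][6] = 6

6


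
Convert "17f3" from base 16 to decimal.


Input: "17f3" in base 16
Positional expansion:
  Digit '1' (value 1) x 16^3 = 4096
  Digit '7' (value 7) x 16^2 = 1792
  Digit 'f' (value 15) x 16^1 = 240
  Digit '3' (value 3) x 16^0 = 3
Sum = 6131

6131


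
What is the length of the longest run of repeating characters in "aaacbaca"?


Input: "aaacbaca"
Scanning for longest run:
  Position 1 ('a'): continues run of 'a', length=2
  Position 2 ('a'): continues run of 'a', length=3
  Position 3 ('c'): new char, reset run to 1
  Position 4 ('b'): new char, reset run to 1
  Position 5 ('a'): new char, reset run to 1
  Position 6 ('c'): new char, reset run to 1
  Position 7 ('a'): new char, reset run to 1
Longest run: 'a' with length 3

3


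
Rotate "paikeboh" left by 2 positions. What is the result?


Input: "paikeboh", rotate left by 2
First 2 characters: "pa"
Remaining characters: "ikeboh"
Concatenate remaining + first: "ikeboh" + "pa" = "ikebohpa"

ikebohpa


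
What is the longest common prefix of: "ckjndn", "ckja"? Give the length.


Words: ckjndn, ckja
  Position 0: all 'c' => match
  Position 1: all 'k' => match
  Position 2: all 'j' => match
  Position 3: ('n', 'a') => mismatch, stop
LCP = "ckj" (length 3)

3


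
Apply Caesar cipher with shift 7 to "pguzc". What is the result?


Caesar cipher: shift "pguzc" by 7
  'p' (pos 15) + 7 = pos 22 = 'w'
  'g' (pos 6) + 7 = pos 13 = 'n'
  'u' (pos 20) + 7 = pos 1 = 'b'
  'z' (pos 25) + 7 = pos 6 = 'g'
  'c' (pos 2) + 7 = pos 9 = 'j'
Result: wnbgj

wnbgj


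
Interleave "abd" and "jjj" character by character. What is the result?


Interleaving "abd" and "jjj":
  Position 0: 'a' from first, 'j' from second => "aj"
  Position 1: 'b' from first, 'j' from second => "bj"
  Position 2: 'd' from first, 'j' from second => "dj"
Result: ajbjdj

ajbjdj


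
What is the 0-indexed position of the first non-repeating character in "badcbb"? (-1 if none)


Input: badcbb
Character frequencies:
  'a': 1
  'b': 3
  'c': 1
  'd': 1
Scanning left to right for freq == 1:
  Position 0 ('b'): freq=3, skip
  Position 1 ('a'): unique! => answer = 1

1


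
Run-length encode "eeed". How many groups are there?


Input: eeed
Scanning for consecutive runs:
  Group 1: 'e' x 3 (positions 0-2)
  Group 2: 'd' x 1 (positions 3-3)
Total groups: 2

2


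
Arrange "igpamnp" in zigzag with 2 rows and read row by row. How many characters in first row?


Zigzag "igpamnp" into 2 rows:
Placing characters:
  'i' => row 0
  'g' => row 1
  'p' => row 0
  'a' => row 1
  'm' => row 0
  'n' => row 1
  'p' => row 0
Rows:
  Row 0: "ipmp"
  Row 1: "gan"
First row length: 4

4


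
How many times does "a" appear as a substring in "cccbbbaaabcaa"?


Searching for "a" in "cccbbbaaabcaa"
Scanning each position:
  Position 0: "c" => no
  Position 1: "c" => no
  Position 2: "c" => no
  Position 3: "b" => no
  Position 4: "b" => no
  Position 5: "b" => no
  Position 6: "a" => MATCH
  Position 7: "a" => MATCH
  Position 8: "a" => MATCH
  Position 9: "b" => no
  Position 10: "c" => no
  Position 11: "a" => MATCH
  Position 12: "a" => MATCH
Total occurrences: 5

5


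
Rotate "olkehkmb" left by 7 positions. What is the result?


Input: "olkehkmb", rotate left by 7
First 7 characters: "olkehkm"
Remaining characters: "b"
Concatenate remaining + first: "b" + "olkehkm" = "bolkehkm"

bolkehkm


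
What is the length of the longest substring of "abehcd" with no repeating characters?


Input: "abehcd"
Sliding window (track last position of each char):
  Position 0 ('a'): window [0,0] length 1 -- new best
  Position 1 ('b'): window [0,1] length 2 -- new best
  Position 2 ('e'): window [0,2] length 3 -- new best
  Position 3 ('h'): window [0,3] length 4 -- new best
  Position 4 ('c'): window [0,4] length 5 -- new best
  Position 5 ('d'): window [0,5] length 6 -- new best
Longest substring with no repeats: "abehcd" with length 6

6


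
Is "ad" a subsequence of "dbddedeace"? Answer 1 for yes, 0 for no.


Check if "ad" is a subsequence of "dbddedeace"
Greedy scan:
  Position 0 ('d'): no match needed
  Position 1 ('b'): no match needed
  Position 2 ('d'): no match needed
  Position 3 ('d'): no match needed
  Position 4 ('e'): no match needed
  Position 5 ('d'): no match needed
  Position 6 ('e'): no match needed
  Position 7 ('a'): matches sub[0] = 'a'
  Position 8 ('c'): no match needed
  Position 9 ('e'): no match needed
Only matched 1/2 characters => not a subsequence

0


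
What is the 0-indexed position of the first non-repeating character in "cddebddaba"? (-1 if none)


Input: cddebddaba
Character frequencies:
  'a': 2
  'b': 2
  'c': 1
  'd': 4
  'e': 1
Scanning left to right for freq == 1:
  Position 0 ('c'): unique! => answer = 0

0


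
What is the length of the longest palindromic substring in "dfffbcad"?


Input: "dfffbcad"
Checking substrings for palindromes:
  [1:4] "fff" (len 3) => palindrome
  [1:3] "ff" (len 2) => palindrome
  [2:4] "ff" (len 2) => palindrome
Longest palindromic substring: "fff" with length 3

3
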